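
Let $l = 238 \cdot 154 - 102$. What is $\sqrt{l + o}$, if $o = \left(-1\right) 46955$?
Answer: $i \sqrt{10405} \approx 102.0 i$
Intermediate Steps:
$l = 36550$ ($l = 36652 - 102 = 36550$)
$o = -46955$
$\sqrt{l + o} = \sqrt{36550 - 46955} = \sqrt{-10405} = i \sqrt{10405}$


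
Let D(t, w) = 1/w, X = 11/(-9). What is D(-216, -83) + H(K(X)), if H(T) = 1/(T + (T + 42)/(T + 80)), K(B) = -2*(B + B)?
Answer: 266647/1552681 ≈ 0.17173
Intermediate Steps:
X = -11/9 (X = 11*(-⅑) = -11/9 ≈ -1.2222)
K(B) = -4*B
H(T) = 1/(T + (42 + T)/(80 + T))
D(-216, -83) + H(K(X)) = 1/(-83) + (80 - 4*(-11/9))/(42 + (-4*(-11/9))² + 81*(-4*(-11/9))) = -1/83 + (80 + 44/9)/(42 + (44/9)² + 81*(44/9)) = -1/83 + (764/9)/(42 + 1936/81 + 396) = -1/83 + (764/9)/(37414/81) = -1/83 + (81/37414)*(764/9) = -1/83 + 3438/18707 = 266647/1552681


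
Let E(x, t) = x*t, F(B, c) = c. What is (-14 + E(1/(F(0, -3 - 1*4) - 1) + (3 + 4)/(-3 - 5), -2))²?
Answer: 144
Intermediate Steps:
E(x, t) = t*x
(-14 + E(1/(F(0, -3 - 1*4) - 1) + (3 + 4)/(-3 - 5), -2))² = (-14 - 2*(1/((-3 - 1*4) - 1) + (3 + 4)/(-3 - 5)))² = (-14 - 2*(1/((-3 - 4) - 1) + 7/(-8)))² = (-14 - 2*(1/(-7 - 1) + 7*(-⅛)))² = (-14 - 2*(1/(-8) - 7/8))² = (-14 - 2*(-⅛ - 7/8))² = (-14 - 2*(-1))² = (-14 + 2)² = (-12)² = 144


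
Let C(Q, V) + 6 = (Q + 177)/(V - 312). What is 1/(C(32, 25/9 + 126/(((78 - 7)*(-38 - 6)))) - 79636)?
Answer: -4347613/346255532668 ≈ -1.2556e-5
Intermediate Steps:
C(Q, V) = -6 + (177 + Q)/(-312 + V) (C(Q, V) = -6 + (Q + 177)/(V - 312) = -6 + (177 + Q)/(-312 + V))
1/(C(32, 25/9 + 126/(((78 - 7)*(-38 - 6)))) - 79636) = 1/((2049 + 32 - 6*(25/9 + 126/(((78 - 7)*(-38 - 6)))))/(-312 + (25/9 + 126/(((78 - 7)*(-38 - 6))))) - 79636) = 1/((2049 + 32 - 6*(25*(⅑) + 126/((71*(-44)))))/(-312 + (25*(⅑) + 126/((71*(-44))))) - 79636) = 1/((2049 + 32 - 6*(25/9 + 126/(-3124)))/(-312 + (25/9 + 126/(-3124))) - 79636) = 1/((2049 + 32 - 6*(25/9 + 126*(-1/3124)))/(-312 + (25/9 + 126*(-1/3124))) - 79636) = 1/((2049 + 32 - 6*(25/9 - 63/1562))/(-312 + (25/9 - 63/1562)) - 79636) = 1/((2049 + 32 - 6*38483/14058)/(-312 + 38483/14058) - 79636) = 1/((2049 + 32 - 38483/2343)/(-4347613/14058) - 79636) = 1/(-14058/4347613*4837300/2343 - 79636) = 1/(-29023800/4347613 - 79636) = 1/(-346255532668/4347613) = -4347613/346255532668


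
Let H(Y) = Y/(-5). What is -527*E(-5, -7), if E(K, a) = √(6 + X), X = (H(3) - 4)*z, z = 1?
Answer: -527*√35/5 ≈ -623.55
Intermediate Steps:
H(Y) = -Y/5 (H(Y) = Y*(-⅕) = -Y/5)
X = -23/5 (X = (-⅕*3 - 4)*1 = (-⅗ - 4)*1 = -23/5*1 = -23/5 ≈ -4.6000)
E(K, a) = √35/5 (E(K, a) = √(6 - 23/5) = √(7/5) = √35/5)
-527*E(-5, -7) = -527*√35/5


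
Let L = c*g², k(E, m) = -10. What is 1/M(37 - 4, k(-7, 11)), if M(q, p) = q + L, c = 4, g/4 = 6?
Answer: 1/2337 ≈ 0.00042790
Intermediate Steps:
g = 24 (g = 4*6 = 24)
L = 2304 (L = 4*24² = 4*576 = 2304)
M(q, p) = 2304 + q (M(q, p) = q + 2304 = 2304 + q)
1/M(37 - 4, k(-7, 11)) = 1/(2304 + (37 - 4)) = 1/(2304 + 33) = 1/2337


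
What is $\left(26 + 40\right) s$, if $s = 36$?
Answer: $2376$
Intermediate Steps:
$\left(26 + 40\right) s = \left(26 + 40\right) 36 = 66 \cdot 36 = 2376$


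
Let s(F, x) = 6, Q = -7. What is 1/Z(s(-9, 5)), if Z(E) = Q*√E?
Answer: -√6/42 ≈ -0.058321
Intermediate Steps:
Z(E) = -7*√E
1/Z(s(-9, 5)) = 1/(-7*√6) = -√6/42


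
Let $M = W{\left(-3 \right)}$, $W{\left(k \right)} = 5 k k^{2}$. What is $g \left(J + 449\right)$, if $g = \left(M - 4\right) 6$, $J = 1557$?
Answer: $-1673004$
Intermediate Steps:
$W{\left(k \right)} = 5 k^{3}$
$M = -135$ ($M = 5 \left(-3\right)^{3} = 5 \left(-27\right) = -135$)
$g = -834$ ($g = \left(-135 - 4\right) 6 = \left(-139\right) 6 = -834$)
$g \left(J + 449\right) = - 834 \left(1557 + 449\right) = \left(-834\right) 2006 = -1673004$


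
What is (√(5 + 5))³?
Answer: 10*√10 ≈ 31.623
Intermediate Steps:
(√(5 + 5))³ = (√10)³ = 10*√10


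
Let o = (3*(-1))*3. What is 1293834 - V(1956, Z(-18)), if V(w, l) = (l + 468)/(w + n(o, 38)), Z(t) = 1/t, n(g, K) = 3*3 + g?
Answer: 45553299049/35208 ≈ 1.2938e+6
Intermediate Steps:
o = -9 (o = -3*3 = -9)
n(g, K) = 9 + g
V(w, l) = (468 + l)/w (V(w, l) = (l + 468)/(w + (9 - 9)) = (468 + l)/(w + 0) = (468 + l)/w)
1293834 - V(1956, Z(-18)) = 1293834 - (468 + 1/(-18))/1956 = 1293834 - (468 - 1/18)/1956 = 1293834 - 8423/(1956*18) = 1293834 - 1*8423/35208 = 1293834 - 8423/35208 = 45553299049/35208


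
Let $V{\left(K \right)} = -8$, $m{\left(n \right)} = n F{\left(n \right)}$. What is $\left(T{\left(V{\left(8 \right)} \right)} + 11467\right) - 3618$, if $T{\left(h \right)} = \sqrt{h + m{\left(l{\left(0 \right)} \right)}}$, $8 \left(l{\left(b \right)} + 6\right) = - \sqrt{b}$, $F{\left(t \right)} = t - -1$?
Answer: $7849 + \sqrt{22} \approx 7853.7$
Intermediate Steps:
$F{\left(t \right)} = 1 + t$ ($F{\left(t \right)} = t + 1 = 1 + t$)
$l{\left(b \right)} = -6 - \frac{\sqrt{b}}{8}$ ($l{\left(b \right)} = -6 + \frac{\left(-1\right) \sqrt{b}}{8} = -6 - \frac{\sqrt{b}}{8}$)
$m{\left(n \right)} = n \left(1 + n\right)$
$T{\left(h \right)} = \sqrt{30 + h}$ ($T{\left(h \right)} = \sqrt{h + \left(-6 - \frac{\sqrt{0}}{8}\right) \left(1 - \left(6 + \frac{\sqrt{0}}{8}\right)\right)} = \sqrt{h + \left(-6 - 0\right) \left(1 - 6\right)} = \sqrt{h + \left(-6 + 0\right) \left(1 + \left(-6 + 0\right)\right)} = \sqrt{h - 6 \left(1 - 6\right)} = \sqrt{h - -30} = \sqrt{h + 30} = \sqrt{30 + h}$)
$\left(T{\left(V{\left(8 \right)} \right)} + 11467\right) - 3618 = \left(\sqrt{30 - 8} + 11467\right) - 3618 = \left(\sqrt{22} + 11467\right) - 3618 = \left(11467 + \sqrt{22}\right) - 3618 = 7849 + \sqrt{22}$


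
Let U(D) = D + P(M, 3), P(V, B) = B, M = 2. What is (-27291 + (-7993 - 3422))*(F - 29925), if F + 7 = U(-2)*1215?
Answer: 1111520202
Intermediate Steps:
U(D) = 3 + D (U(D) = D + 3 = 3 + D)
F = 1208 (F = -7 + (3 - 2)*1215 = -7 + 1*1215 = -7 + 1215 = 1208)
(-27291 + (-7993 - 3422))*(F - 29925) = (-27291 + (-7993 - 3422))*(1208 - 29925) = (-27291 - 11415)*(-28717) = -38706*(-28717) = 1111520202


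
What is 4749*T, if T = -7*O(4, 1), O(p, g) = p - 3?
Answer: -33243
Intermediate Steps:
O(p, g) = -3 + p
T = -7 (T = -7*(-3 + 4) = -7*1 = -7)
4749*T = 4749*(-7) = -33243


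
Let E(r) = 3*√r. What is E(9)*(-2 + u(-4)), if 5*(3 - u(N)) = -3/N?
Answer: 153/20 ≈ 7.6500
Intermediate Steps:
u(N) = 3 + 3/(5*N) (u(N) = 3 - (-3)/(5*N) = 3 + 3/(5*N))
E(9)*(-2 + u(-4)) = (3*√9)*(-2 + (3 + (⅗)/(-4))) = (3*3)*(-2 + (3 + (⅗)*(-¼))) = 9*(-2 + (3 - 3/20)) = 9*(-2 + 57/20) = 9*(17/20) = 153/20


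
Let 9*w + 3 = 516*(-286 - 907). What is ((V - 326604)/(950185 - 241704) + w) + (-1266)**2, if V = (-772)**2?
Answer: 1087063051097/708481 ≈ 1.5344e+6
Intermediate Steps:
w = -68399 (w = -1/3 + (516*(-286 - 907))/9 = -1/3 + (516*(-1193))/9 = -1/3 + (1/9)*(-615588) = -1/3 - 205196/3 = -68399)
V = 595984
((V - 326604)/(950185 - 241704) + w) + (-1266)**2 = ((595984 - 326604)/(950185 - 241704) - 68399) + (-1266)**2 = (269380/708481 - 68399) + 1602756 = -48459122539/708481 + 1602756 = 1087063051097/708481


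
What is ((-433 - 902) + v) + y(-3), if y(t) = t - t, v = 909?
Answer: -426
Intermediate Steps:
y(t) = 0
((-433 - 902) + v) + y(-3) = ((-433 - 902) + 909) + 0 = (-1335 + 909) + 0 = -426 + 0 = -426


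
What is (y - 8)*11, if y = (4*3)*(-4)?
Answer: -616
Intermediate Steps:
y = -48 (y = 12*(-4) = -48)
(y - 8)*11 = (-48 - 8)*11 = -56*11 = -616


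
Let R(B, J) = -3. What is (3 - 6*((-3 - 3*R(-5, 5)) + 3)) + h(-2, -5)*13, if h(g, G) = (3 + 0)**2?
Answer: 66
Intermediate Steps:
h(g, G) = 9 (h(g, G) = 3**2 = 9)
(3 - 6*((-3 - 3*R(-5, 5)) + 3)) + h(-2, -5)*13 = (3 - 6*((-3 - 3*(-3)) + 3)) + 9*13 = (3 - 6*((-3 + 9) + 3)) + 117 = (3 - 6*(6 + 3)) + 117 = (3 - 6*9) + 117 = (3 - 1*54) + 117 = (3 - 54) + 117 = -51 + 117 = 66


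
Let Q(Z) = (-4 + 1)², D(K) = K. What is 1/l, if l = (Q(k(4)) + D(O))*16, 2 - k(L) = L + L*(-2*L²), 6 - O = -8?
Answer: 1/368 ≈ 0.0027174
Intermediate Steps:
O = 14 (O = 6 - 1*(-8) = 6 + 8 = 14)
k(L) = 2 - L + 2*L³ (k(L) = 2 - (L + L*(-2*L²)) = 2 - (L - 2*L³) = 2 + (-L + 2*L³) = 2 - L + 2*L³)
Q(Z) = 9 (Q(Z) = (-3)² = 9)
l = 368 (l = (9 + 14)*16 = 23*16 = 368)
1/l = 1/368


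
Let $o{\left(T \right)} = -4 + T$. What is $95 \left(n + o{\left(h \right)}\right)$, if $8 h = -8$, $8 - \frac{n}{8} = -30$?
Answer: $28405$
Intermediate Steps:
$n = 304$ ($n = 64 - -240 = 64 + 240 = 304$)
$h = -1$ ($h = \frac{1}{8} \left(-8\right) = -1$)
$95 \left(n + o{\left(h \right)}\right) = 95 \left(304 - 5\right) = 95 \cdot 299 = 28405$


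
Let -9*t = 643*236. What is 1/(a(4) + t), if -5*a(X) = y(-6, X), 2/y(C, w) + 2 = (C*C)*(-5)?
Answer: -4095/69045331 ≈ -5.9309e-5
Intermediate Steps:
t = -151748/9 (t = -643*236/9 = -1/9*151748 = -151748/9 ≈ -16861.)
y(C, w) = 2/(-2 - 5*C**2) (y(C, w) = 2/(-2 + (C*C)*(-5)) = 2/(-2 + C**2*(-5)) = 2/(-2 - 5*C**2))
a(X) = 1/455 (a(X) = -(-2)/(5*(2 + 5*(-6)**2)) = -(-2)/(5*(2 + 5*36)) = -(-2)/(5*(2 + 180)) = -(-2)/(5*182) = -1/5*(-1/91) = 1/455)
1/(a(4) + t) = 1/(1/455 - 151748/9) = 1/(-69045331/4095) = -4095/69045331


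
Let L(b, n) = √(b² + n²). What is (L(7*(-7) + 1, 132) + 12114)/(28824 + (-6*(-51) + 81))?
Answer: 4038/9737 + 4*√137/9737 ≈ 0.41952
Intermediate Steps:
(L(7*(-7) + 1, 132) + 12114)/(28824 + (-6*(-51) + 81)) = (√((7*(-7) + 1)² + 132²) + 12114)/(28824 + (-6*(-51) + 81)) = (√((-49 + 1)² + 17424) + 12114)/(28824 + (306 + 81)) = (√((-48)² + 17424) + 12114)/(28824 + 387) = (√(2304 + 17424) + 12114)/29211 = (√19728 + 12114)*(1/29211) = (12*√137 + 12114)*(1/29211) = (12114 + 12*√137)*(1/29211) = 4038/9737 + 4*√137/9737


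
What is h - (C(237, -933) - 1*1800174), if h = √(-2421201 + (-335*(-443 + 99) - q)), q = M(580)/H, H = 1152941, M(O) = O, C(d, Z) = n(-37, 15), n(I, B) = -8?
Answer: 1800182 + I*√3065251580526862021/1152941 ≈ 1.8002e+6 + 1518.5*I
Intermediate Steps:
C(d, Z) = -8
q = 580/1152941 ≈ 0.00050306
h = I*√3065251580526862021/1152941 (h = √(-2421201 + (-335*(-443 + 99) - 1*580/1152941)) = √(-2421201 + (-335*(-344) - 580/1152941)) = √(-2421201 + (115240 - 580/1152941)) = √(-2421201 + 132864920260/1152941) = √(-2658636981881/1152941) = I*√3065251580526862021/1152941 ≈ 1518.5*I)
h - (C(237, -933) - 1*1800174) = I*√3065251580526862021/1152941 - (-8 - 1*1800174) = I*√3065251580526862021/1152941 - (-8 - 1800174) = I*√3065251580526862021/1152941 - 1*(-1800182) = I*√3065251580526862021/1152941 + 1800182 = 1800182 + I*√3065251580526862021/1152941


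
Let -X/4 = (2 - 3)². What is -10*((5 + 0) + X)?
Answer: -10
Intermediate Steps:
X = -4 (X = -4*(2 - 3)² = -4*(-1)² = -4*1 = -4)
-10*((5 + 0) + X) = -10*((5 + 0) - 4) = -10*(5 - 4) = -10*1 = -10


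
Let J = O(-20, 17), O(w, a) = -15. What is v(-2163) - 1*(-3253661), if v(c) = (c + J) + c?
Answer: 3249320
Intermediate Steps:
J = -15
v(c) = -15 + 2*c (v(c) = (c - 15) + c = (-15 + c) + c = -15 + 2*c)
v(-2163) - 1*(-3253661) = (-15 + 2*(-2163)) - 1*(-3253661) = (-15 - 4326) + 3253661 = -4341 + 3253661 = 3249320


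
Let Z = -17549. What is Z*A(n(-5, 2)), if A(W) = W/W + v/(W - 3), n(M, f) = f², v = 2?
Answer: -52647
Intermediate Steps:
A(W) = 1 + 2/(-3 + W) (A(W) = W/W + 2/(W - 3) = 1 + 2/(-3 + W))
Z*A(n(-5, 2)) = -17549*(-1 + 2²)/(-3 + 2²) = -17549*(-1 + 4)/(-3 + 4) = -17549*3/1 = -17549*3 = -52647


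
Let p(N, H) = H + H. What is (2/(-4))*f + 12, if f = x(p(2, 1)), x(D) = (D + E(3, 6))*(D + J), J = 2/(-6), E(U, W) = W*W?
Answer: -59/3 ≈ -19.667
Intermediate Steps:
E(U, W) = W²
p(N, H) = 2*H
J = -⅓ (J = 2*(-⅙) = -⅓ ≈ -0.33333)
x(D) = (36 + D)*(-⅓ + D) (x(D) = (D + 6²)*(D - ⅓) = (D + 36)*(-⅓ + D) = (36 + D)*(-⅓ + D))
f = 190/3 (f = -12 + (2*1)² + 107*(2*1)/3 = -12 + 2² + (107/3)*2 = -12 + 4 + 214/3 = 190/3 ≈ 63.333)
(2/(-4))*f + 12 = (2/(-4))*(190/3) + 12 = (2*(-¼))*(190/3) + 12 = -½*190/3 + 12 = -95/3 + 12 = -59/3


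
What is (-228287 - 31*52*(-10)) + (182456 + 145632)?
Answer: 115921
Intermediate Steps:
(-228287 - 31*52*(-10)) + (182456 + 145632) = (-228287 - 1612*(-10)) + 328088 = (-228287 + 16120) + 328088 = -212167 + 328088 = 115921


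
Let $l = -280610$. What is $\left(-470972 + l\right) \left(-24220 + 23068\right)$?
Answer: $865822464$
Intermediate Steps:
$\left(-470972 + l\right) \left(-24220 + 23068\right) = \left(-470972 - 280610\right) \left(-24220 + 23068\right) = \left(-751582\right) \left(-1152\right) = 865822464$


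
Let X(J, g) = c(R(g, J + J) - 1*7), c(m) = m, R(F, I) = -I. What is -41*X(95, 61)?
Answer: 8077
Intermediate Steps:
X(J, g) = -7 - 2*J (X(J, g) = -(J + J) - 1*7 = -2*J - 7 = -7 - 2*J)
-41*X(95, 61) = -41*(-7 - 2*95) = -41*(-7 - 190) = -41*(-197) = 8077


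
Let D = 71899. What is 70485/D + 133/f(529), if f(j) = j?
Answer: 46849132/38034571 ≈ 1.2318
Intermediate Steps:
70485/D + 133/f(529) = 70485/71899 + 133/529 = 46849132/38034571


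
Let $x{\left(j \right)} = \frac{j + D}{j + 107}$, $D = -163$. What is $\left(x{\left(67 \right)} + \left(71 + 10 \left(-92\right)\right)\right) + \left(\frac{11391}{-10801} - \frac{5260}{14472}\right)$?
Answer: $- \frac{964372192103}{1133262522} \approx -850.97$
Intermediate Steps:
$x{\left(j \right)} = \frac{-163 + j}{107 + j}$ ($x{\left(j \right)} = \frac{j - 163}{j + 107} = \frac{-163 + j}{107 + j}$)
$\left(x{\left(67 \right)} + \left(71 + 10 \left(-92\right)\right)\right) + \left(\frac{11391}{-10801} - \frac{5260}{14472}\right) = \left(\frac{-163 + 67}{107 + 67} + \left(71 + 10 \left(-92\right)\right)\right) + \left(\frac{11391}{-10801} - \frac{5260}{14472}\right) = \left(\frac{1}{174} \left(-96\right) + \left(71 - 920\right)\right) + \left(11391 \left(- \frac{1}{10801}\right) - \frac{1315}{3618}\right) = \left(\frac{1}{174} \left(-96\right) - 849\right) - \frac{55415953}{39078018} = \left(- \frac{16}{29} - 849\right) - \frac{55415953}{39078018} = - \frac{24637}{29} - \frac{55415953}{39078018} = - \frac{964372192103}{1133262522}$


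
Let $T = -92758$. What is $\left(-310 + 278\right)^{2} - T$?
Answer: $93782$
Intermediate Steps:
$\left(-310 + 278\right)^{2} - T = \left(-310 + 278\right)^{2} - -92758 = \left(-32\right)^{2} + 92758 = 1024 + 92758 = 93782$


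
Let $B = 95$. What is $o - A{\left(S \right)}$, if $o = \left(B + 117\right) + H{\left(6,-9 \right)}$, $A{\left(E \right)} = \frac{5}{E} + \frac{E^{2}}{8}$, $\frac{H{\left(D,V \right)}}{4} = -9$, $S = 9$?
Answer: $\frac{11903}{72} \approx 165.32$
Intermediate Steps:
$H{\left(D,V \right)} = -36$ ($H{\left(D,V \right)} = 4 \left(-9\right) = -36$)
$A{\left(E \right)} = \frac{5}{E} + \frac{E^{2}}{8}$ ($A{\left(E \right)} = \frac{5}{E} + E^{2} \cdot \frac{1}{8} = \frac{5}{E} + \frac{E^{2}}{8}$)
$o = 176$ ($o = \left(95 + 117\right) - 36 = 212 - 36 = 176$)
$o - A{\left(S \right)} = 176 - \frac{40 + 9^{3}}{8 \cdot 9} = 176 - \frac{1}{8} \cdot \frac{1}{9} \left(40 + 729\right) = 176 - \frac{1}{8} \cdot \frac{1}{9} \cdot 769 = 176 - \frac{769}{72} = \frac{11903}{72}$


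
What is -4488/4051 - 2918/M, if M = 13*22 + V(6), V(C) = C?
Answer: -6565657/591446 ≈ -11.101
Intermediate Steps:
M = 292 (M = 13*22 + 6 = 286 + 6 = 292)
-4488/4051 - 2918/M = -4488/4051 - 2918/292 = -4488*1/4051 - 2918*1/292 = -4488/4051 - 1459/146 = -6565657/591446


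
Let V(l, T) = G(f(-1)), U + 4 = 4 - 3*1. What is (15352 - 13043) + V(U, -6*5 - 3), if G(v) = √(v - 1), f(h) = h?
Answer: 2309 + I*√2 ≈ 2309.0 + 1.4142*I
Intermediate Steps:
U = -3 (U = -4 + (4 - 3*1) = -4 + (4 - 3) = -4 + 1 = -3)
G(v) = √(-1 + v)
V(l, T) = I*√2 (V(l, T) = √(-1 - 1) = √(-2) = I*√2)
(15352 - 13043) + V(U, -6*5 - 3) = (15352 - 13043) + I*√2 = 2309 + I*√2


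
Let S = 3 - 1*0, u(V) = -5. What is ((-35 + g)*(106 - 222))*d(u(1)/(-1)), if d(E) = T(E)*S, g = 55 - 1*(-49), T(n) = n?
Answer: -120060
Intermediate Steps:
S = 3 (S = 3 + 0 = 3)
g = 104 (g = 55 + 49 = 104)
d(E) = 3*E (d(E) = E*3 = 3*E)
((-35 + g)*(106 - 222))*d(u(1)/(-1)) = ((-35 + 104)*(106 - 222))*(3*(-5/(-1))) = (69*(-116))*(3*(-5*(-1))) = -24012*5 = -8004*15 = -120060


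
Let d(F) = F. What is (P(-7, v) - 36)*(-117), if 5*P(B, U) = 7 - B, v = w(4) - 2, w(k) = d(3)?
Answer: 19422/5 ≈ 3884.4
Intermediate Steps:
w(k) = 3
v = 1 (v = 3 - 2 = 1)
P(B, U) = 7/5 - B/5 (P(B, U) = (7 - B)/5 = 7/5 - B/5)
(P(-7, v) - 36)*(-117) = ((7/5 - ⅕*(-7)) - 36)*(-117) = ((7/5 + 7/5) - 36)*(-117) = (14/5 - 36)*(-117) = -166/5*(-117) = 19422/5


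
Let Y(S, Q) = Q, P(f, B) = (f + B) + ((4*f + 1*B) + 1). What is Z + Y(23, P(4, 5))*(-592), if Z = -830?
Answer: -19182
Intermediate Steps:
P(f, B) = 1 + 2*B + 5*f (P(f, B) = (B + f) + ((4*f + B) + 1) = (B + f) + ((B + 4*f) + 1) = (B + f) + (1 + B + 4*f) = 1 + 2*B + 5*f)
Z + Y(23, P(4, 5))*(-592) = -830 + (1 + 2*5 + 5*4)*(-592) = -830 + (1 + 10 + 20)*(-592) = -830 + 31*(-592) = -830 - 18352 = -19182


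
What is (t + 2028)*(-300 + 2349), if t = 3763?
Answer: 11865759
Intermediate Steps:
(t + 2028)*(-300 + 2349) = (3763 + 2028)*(-300 + 2349) = 5791*2049 = 11865759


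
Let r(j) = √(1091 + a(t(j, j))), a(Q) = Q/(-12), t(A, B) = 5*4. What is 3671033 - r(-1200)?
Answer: 3671033 - 2*√2451/3 ≈ 3.6710e+6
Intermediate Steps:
t(A, B) = 20
a(Q) = -Q/12 (a(Q) = Q*(-1/12) = -Q/12)
r(j) = 2*√2451/3 (r(j) = √(1091 - 1/12*20) = √(1091 - 5/3) = √(3268/3) = 2*√2451/3)
3671033 - r(-1200) = 3671033 - 2*√2451/3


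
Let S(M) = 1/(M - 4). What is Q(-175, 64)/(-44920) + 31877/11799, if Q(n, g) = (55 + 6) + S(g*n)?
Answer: 16035109923403/5938244140320 ≈ 2.7003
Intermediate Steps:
S(M) = 1/(-4 + M)
Q(n, g) = 61 + 1/(-4 + g*n) (Q(n, g) = (55 + 6) + 1/(-4 + g*n) = 61 + 1/(-4 + g*n))
Q(-175, 64)/(-44920) + 31877/11799 = ((-243 + 61*64*(-175))/(-4 + 64*(-175)))/(-44920) + 31877/11799 = ((-243 - 683200)/(-4 - 11200))*(-1/44920) + 31877*(1/11799) = (-683443/(-11204))*(-1/44920) + 31877/11799 = -1/11204*(-683443)*(-1/44920) + 31877/11799 = (683443/11204)*(-1/44920) + 31877/11799 = -683443/503283680 + 31877/11799 = 16035109923403/5938244140320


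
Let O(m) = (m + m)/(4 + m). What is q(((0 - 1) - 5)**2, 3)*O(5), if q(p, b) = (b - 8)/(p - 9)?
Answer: -50/243 ≈ -0.20576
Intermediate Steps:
q(p, b) = (-8 + b)/(-9 + p)
O(m) = 2*m/(4 + m) (O(m) = (2*m)/(4 + m) = 2*m/(4 + m))
q(((0 - 1) - 5)**2, 3)*O(5) = ((-8 + 3)/(-9 + ((0 - 1) - 5)**2))*(2*5/(4 + 5)) = (-5/(-9 + (-1 - 5)**2))*(2*5/9) = (-5/(-9 + (-6)**2))*(2*5*(1/9)) = (-5/(-9 + 36))*(10/9) = (-5/27)*(10/9) = ((1/27)*(-5))*(10/9) = -5/27*10/9 = -50/243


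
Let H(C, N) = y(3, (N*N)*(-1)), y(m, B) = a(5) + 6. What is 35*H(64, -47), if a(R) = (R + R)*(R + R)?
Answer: 3710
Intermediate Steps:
a(R) = 4*R**2 (a(R) = (2*R)*(2*R) = 4*R**2)
y(m, B) = 106 (y(m, B) = 4*5**2 + 6 = 4*25 + 6 = 100 + 6 = 106)
H(C, N) = 106
35*H(64, -47) = 35*106 = 3710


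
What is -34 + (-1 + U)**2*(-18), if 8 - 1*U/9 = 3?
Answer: -34882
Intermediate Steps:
U = 45 (U = 72 - 9*3 = 72 - 27 = 45)
-34 + (-1 + U)**2*(-18) = -34 + (-1 + 45)**2*(-18) = -34 + 44**2*(-18) = -34 + 1936*(-18) = -34 - 34848 = -34882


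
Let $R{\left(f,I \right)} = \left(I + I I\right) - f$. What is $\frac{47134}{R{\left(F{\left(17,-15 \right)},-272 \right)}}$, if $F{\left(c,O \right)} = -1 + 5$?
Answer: $\frac{23567}{36854} \approx 0.63947$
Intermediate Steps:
$F{\left(c,O \right)} = 4$
$R{\left(f,I \right)} = I + I^{2} - f$ ($R{\left(f,I \right)} = \left(I + I^{2}\right) - f = I + I^{2} - f$)
$\frac{47134}{R{\left(F{\left(17,-15 \right)},-272 \right)}} = \frac{47134}{-272 + \left(-272\right)^{2} - 4} = \frac{47134}{-272 + 73984 - 4} = \frac{47134}{73708} = 47134 \cdot \frac{1}{73708} = \frac{23567}{36854}$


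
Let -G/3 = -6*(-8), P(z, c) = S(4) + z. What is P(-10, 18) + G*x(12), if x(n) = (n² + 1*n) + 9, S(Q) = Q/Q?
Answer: -23769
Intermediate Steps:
S(Q) = 1
P(z, c) = 1 + z
x(n) = 9 + n + n² (x(n) = (n² + n) + 9 = (n + n²) + 9 = 9 + n + n²)
G = -144 (G = -(-18)*(-8) = -3*48 = -144)
P(-10, 18) + G*x(12) = (1 - 10) - 144*(9 + 12 + 12²) = -9 - 144*(9 + 12 + 144) = -9 - 144*165 = -9 - 23760 = -23769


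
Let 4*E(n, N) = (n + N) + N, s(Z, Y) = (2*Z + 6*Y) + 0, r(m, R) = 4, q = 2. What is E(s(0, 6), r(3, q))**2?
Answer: 121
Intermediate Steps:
s(Z, Y) = 2*Z + 6*Y
E(n, N) = N/2 + n/4 (E(n, N) = ((n + N) + N)/4 = ((N + n) + N)/4 = (n + 2*N)/4 = N/2 + n/4)
E(s(0, 6), r(3, q))**2 = ((1/2)*4 + (2*0 + 6*6)/4)**2 = (2 + (0 + 36)/4)**2 = (2 + (1/4)*36)**2 = (2 + 9)**2 = 11**2 = 121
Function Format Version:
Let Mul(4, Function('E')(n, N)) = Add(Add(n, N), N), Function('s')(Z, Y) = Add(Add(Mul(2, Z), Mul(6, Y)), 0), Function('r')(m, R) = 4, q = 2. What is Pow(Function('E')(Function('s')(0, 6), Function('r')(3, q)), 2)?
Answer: 121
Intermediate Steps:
Function('s')(Z, Y) = Add(Mul(2, Z), Mul(6, Y))
Function('E')(n, N) = Add(Mul(Rational(1, 2), N), Mul(Rational(1, 4), n)) (Function('E')(n, N) = Mul(Rational(1, 4), Add(Add(n, N), N)) = Mul(Rational(1, 4), Add(Add(N, n), N)) = Mul(Rational(1, 4), Add(n, Mul(2, N))) = Add(Mul(Rational(1, 2), N), Mul(Rational(1, 4), n)))
Pow(Function('E')(Function('s')(0, 6), Function('r')(3, q)), 2) = Pow(Add(Mul(Rational(1, 2), 4), Mul(Rational(1, 4), Add(Mul(2, 0), Mul(6, 6)))), 2) = Pow(Add(2, Mul(Rational(1, 4), Add(0, 36))), 2) = Pow(Add(2, Mul(Rational(1, 4), 36)), 2) = Pow(Add(2, 9), 2) = Pow(11, 2) = 121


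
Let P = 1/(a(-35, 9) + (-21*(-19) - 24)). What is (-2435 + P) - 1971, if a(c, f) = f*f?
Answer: -2009135/456 ≈ -4406.0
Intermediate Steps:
a(c, f) = f²
P = 1/456 (P = 1/(9² + (-21*(-19) - 24)) = 1/(81 + (399 - 24)) = 1/(81 + 375) = 1/456 ≈ 0.0021930)
(-2435 + P) - 1971 = (-2435 + 1/456) - 1971 = -1110359/456 - 1971 = -2009135/456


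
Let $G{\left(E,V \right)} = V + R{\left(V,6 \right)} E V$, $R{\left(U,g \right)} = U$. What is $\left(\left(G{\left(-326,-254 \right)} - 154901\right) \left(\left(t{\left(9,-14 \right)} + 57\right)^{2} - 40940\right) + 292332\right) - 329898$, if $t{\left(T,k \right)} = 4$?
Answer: $788572723683$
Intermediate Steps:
$G{\left(E,V \right)} = V + E V^{2}$ ($G{\left(E,V \right)} = V + V E V = V + E V^{2}$)
$\left(\left(G{\left(-326,-254 \right)} - 154901\right) \left(\left(t{\left(9,-14 \right)} + 57\right)^{2} - 40940\right) + 292332\right) - 329898 = \left(\left(- 254 \left(1 - -82804\right) - 154901\right) \left(\left(4 + 57\right)^{2} - 40940\right) + 292332\right) - 329898 = \left(\left(- 254 \left(1 + 82804\right) - 154901\right) \left(61^{2} - 40940\right) + 292332\right) - 329898 = \left(\left(\left(-254\right) 82805 - 154901\right) \left(3721 - 40940\right) + 292332\right) - 329898 = \left(\left(-21032470 - 154901\right) \left(-37219\right) + 292332\right) - 329898 = \left(\left(-21187371\right) \left(-37219\right) + 292332\right) - 329898 = \left(788572761249 + 292332\right) - 329898 = 788573053581 - 329898 = 788572723683$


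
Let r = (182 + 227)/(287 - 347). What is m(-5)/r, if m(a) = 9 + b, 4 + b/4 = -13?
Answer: 3540/409 ≈ 8.6553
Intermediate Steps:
b = -68 (b = -16 + 4*(-13) = -16 - 52 = -68)
m(a) = -59 (m(a) = 9 - 68 = -59)
r = -409/60 (r = 409/(-60) = 409*(-1/60) = -409/60 ≈ -6.8167)
m(-5)/r = -59/(-409/60) = -59*(-60/409) = 3540/409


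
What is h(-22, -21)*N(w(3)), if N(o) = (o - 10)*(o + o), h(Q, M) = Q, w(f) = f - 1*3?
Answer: 0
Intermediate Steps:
w(f) = -3 + f (w(f) = f - 3 = -3 + f)
N(o) = 2*o*(-10 + o) (N(o) = (-10 + o)*(2*o) = 2*o*(-10 + o))
h(-22, -21)*N(w(3)) = -44*(-3 + 3)*(-10 + (-3 + 3)) = -44*0*(-10 + 0) = -44*0*(-10) = -22*0 = 0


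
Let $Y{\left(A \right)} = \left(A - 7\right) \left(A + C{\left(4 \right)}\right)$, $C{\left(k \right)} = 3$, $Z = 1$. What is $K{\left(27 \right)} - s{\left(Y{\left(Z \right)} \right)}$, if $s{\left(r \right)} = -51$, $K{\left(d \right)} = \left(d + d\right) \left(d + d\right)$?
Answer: $2967$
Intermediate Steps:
$Y{\left(A \right)} = \left(-7 + A\right) \left(3 + A\right)$ ($Y{\left(A \right)} = \left(A - 7\right) \left(A + 3\right) = \left(-7 + A\right) \left(3 + A\right)$)
$K{\left(d \right)} = 4 d^{2}$ ($K{\left(d \right)} = 2 d 2 d = 4 d^{2}$)
$K{\left(27 \right)} - s{\left(Y{\left(Z \right)} \right)} = 4 \cdot 27^{2} - -51 = 4 \cdot 729 + 51 = 2916 + 51 = 2967$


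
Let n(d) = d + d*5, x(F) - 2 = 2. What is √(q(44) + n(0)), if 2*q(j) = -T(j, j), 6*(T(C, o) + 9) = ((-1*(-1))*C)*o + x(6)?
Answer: I*√5658/6 ≈ 12.537*I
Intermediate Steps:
x(F) = 4 (x(F) = 2 + 2 = 4)
T(C, o) = -25/3 + C*o/6 (T(C, o) = -9 + (((-1*(-1))*C)*o + 4)/6 = -9 + ((1*C)*o + 4)/6 = -9 + (C*o + 4)/6 = -9 + (4 + C*o)/6 = -9 + (⅔ + C*o/6) = -25/3 + C*o/6)
n(d) = 6*d (n(d) = d + 5*d = 6*d)
q(j) = 25/6 - j²/12 (q(j) = (-(-25/3 + j*j/6))/2 = (-(-25/3 + j²/6))/2 = (25/3 - j²/6)/2 = 25/6 - j²/12)
√(q(44) + n(0)) = √((25/6 - 1/12*44²) + 6*0) = √((25/6 - 1/12*1936) + 0) = √((25/6 - 484/3) + 0) = √(-943/6 + 0) = √(-943/6) = I*√5658/6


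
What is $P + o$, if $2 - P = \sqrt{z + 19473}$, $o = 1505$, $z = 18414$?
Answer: $1507 - \sqrt{37887} \approx 1312.4$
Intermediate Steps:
$P = 2 - \sqrt{37887}$ ($P = 2 - \sqrt{18414 + 19473} = 2 - \sqrt{37887} \approx -192.65$)
$P + o = \left(2 - \sqrt{37887}\right) + 1505 = 1507 - \sqrt{37887}$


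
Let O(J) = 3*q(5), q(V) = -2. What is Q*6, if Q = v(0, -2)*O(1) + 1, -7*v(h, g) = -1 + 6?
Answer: 222/7 ≈ 31.714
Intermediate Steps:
v(h, g) = -5/7 (v(h, g) = -(-1 + 6)/7 = -⅐*5 = -5/7)
O(J) = -6 (O(J) = 3*(-2) = -6)
Q = 37/7 (Q = -5/7*(-6) + 1 = 30/7 + 1 = 37/7 ≈ 5.2857)
Q*6 = (37/7)*6 = 222/7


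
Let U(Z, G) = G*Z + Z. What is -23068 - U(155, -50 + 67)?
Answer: -25858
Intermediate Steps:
U(Z, G) = Z + G*Z
-23068 - U(155, -50 + 67) = -23068 - 155*(1 + (-50 + 67)) = -23068 - 155*(1 + 17) = -23068 - 155*18 = -23068 - 1*2790 = -23068 - 2790 = -25858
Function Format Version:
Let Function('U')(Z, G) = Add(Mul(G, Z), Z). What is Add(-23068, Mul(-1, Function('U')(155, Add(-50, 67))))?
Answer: -25858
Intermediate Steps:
Function('U')(Z, G) = Add(Z, Mul(G, Z))
Add(-23068, Mul(-1, Function('U')(155, Add(-50, 67)))) = Add(-23068, Mul(-1, Mul(155, Add(1, Add(-50, 67))))) = Add(-23068, Mul(-1, Mul(155, Add(1, 17)))) = Add(-23068, Mul(-1, Mul(155, 18))) = Add(-23068, Mul(-1, 2790)) = Add(-23068, -2790) = -25858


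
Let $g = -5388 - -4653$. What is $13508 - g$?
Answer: $14243$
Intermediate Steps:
$g = -735$ ($g = -5388 + 4653 = -735$)
$13508 - g = 13508 - -735 = 13508 + 735 = 14243$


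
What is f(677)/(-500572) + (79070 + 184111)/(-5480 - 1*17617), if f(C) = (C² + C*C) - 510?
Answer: -12741775824/963475957 ≈ -13.225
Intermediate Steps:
f(C) = -510 + 2*C² (f(C) = (C² + C²) - 510 = 2*C² - 510 = -510 + 2*C²)
f(677)/(-500572) + (79070 + 184111)/(-5480 - 1*17617) = (-510 + 2*677²)/(-500572) + (79070 + 184111)/(-5480 - 1*17617) = (-510 + 2*458329)*(-1/500572) + 263181/(-5480 - 17617) = (-510 + 916658)*(-1/500572) + 263181/(-23097) = 916148*(-1/500572) + 263181*(-1/23097) = -229037/125143 - 87727/7699 = -12741775824/963475957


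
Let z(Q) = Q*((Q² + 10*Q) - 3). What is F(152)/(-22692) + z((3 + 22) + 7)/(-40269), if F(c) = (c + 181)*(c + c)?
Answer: -4525332/818803 ≈ -5.5268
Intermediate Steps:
F(c) = 2*c*(181 + c) (F(c) = (181 + c)*(2*c) = 2*c*(181 + c))
z(Q) = Q*(-3 + Q² + 10*Q)
F(152)/(-22692) + z((3 + 22) + 7)/(-40269) = (2*152*(181 + 152))/(-22692) + (((3 + 22) + 7)*(-3 + ((3 + 22) + 7)² + 10*((3 + 22) + 7)))/(-40269) = (2*152*333)*(-1/22692) + ((25 + 7)*(-3 + (25 + 7)² + 10*(25 + 7)))*(-1/40269) = 101232*(-1/22692) + (32*(-3 + 32² + 10*32))*(-1/40269) = -8436/1891 + (32*(-3 + 1024 + 320))*(-1/40269) = -8436/1891 + (32*1341)*(-1/40269) = -8436/1891 + 42912*(-1/40269) = -8436/1891 - 14304/13423 = -4525332/818803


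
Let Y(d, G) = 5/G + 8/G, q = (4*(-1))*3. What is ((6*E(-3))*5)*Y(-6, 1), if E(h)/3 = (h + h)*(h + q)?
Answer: 105300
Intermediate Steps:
q = -12 (q = -4*3 = -12)
Y(d, G) = 13/G
E(h) = 6*h*(-12 + h) (E(h) = 3*((h + h)*(h - 12)) = 3*((2*h)*(-12 + h)) = 3*(2*h*(-12 + h)) = 6*h*(-12 + h))
((6*E(-3))*5)*Y(-6, 1) = ((6*(6*(-3)*(-12 - 3)))*5)*(13/1) = ((6*(6*(-3)*(-15)))*5)*(13*1) = ((6*270)*5)*13 = (1620*5)*13 = 8100*13 = 105300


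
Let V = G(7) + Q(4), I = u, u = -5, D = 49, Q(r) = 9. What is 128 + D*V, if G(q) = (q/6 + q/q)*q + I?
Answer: 6403/6 ≈ 1067.2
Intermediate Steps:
I = -5
G(q) = -5 + q*(1 + q/6) (G(q) = (q/6 + q/q)*q - 5 = (q*(⅙) + 1)*q - 5 = (q/6 + 1)*q - 5 = (1 + q/6)*q - 5 = q*(1 + q/6) - 5 = -5 + q*(1 + q/6))
V = 115/6 (V = (-5 + 7 + (⅙)*7²) + 9 = (-5 + 7 + (⅙)*49) + 9 = (-5 + 7 + 49/6) + 9 = 61/6 + 9 = 115/6 ≈ 19.167)
128 + D*V = 128 + 49*(115/6) = 128 + 5635/6 = 6403/6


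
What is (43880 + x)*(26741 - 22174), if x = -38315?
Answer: 25415355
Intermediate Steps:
(43880 + x)*(26741 - 22174) = (43880 - 38315)*(26741 - 22174) = 5565*4567 = 25415355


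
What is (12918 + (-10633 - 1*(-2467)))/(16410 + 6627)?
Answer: 1584/7679 ≈ 0.20628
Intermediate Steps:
(12918 + (-10633 - 1*(-2467)))/(16410 + 6627) = (12918 + (-10633 + 2467))/23037 = (12918 - 8166)*(1/23037) = 4752*(1/23037) = 1584/7679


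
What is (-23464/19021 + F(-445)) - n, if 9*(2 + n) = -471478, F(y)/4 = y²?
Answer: 144566921140/171189 ≈ 8.4449e+5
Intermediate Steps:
F(y) = 4*y²
n = -471496/9 (n = -2 + (⅑)*(-471478) = -2 - 471478/9 = -471496/9 ≈ -52388.)
(-23464/19021 + F(-445)) - n = (-23464/19021 + 4*(-445)²) - 1*(-471496/9) = (-23464*1/19021 + 4*198025) + 471496/9 = (-23464/19021 + 792100) + 471496/9 = 15066510636/19021 + 471496/9 = 144566921140/171189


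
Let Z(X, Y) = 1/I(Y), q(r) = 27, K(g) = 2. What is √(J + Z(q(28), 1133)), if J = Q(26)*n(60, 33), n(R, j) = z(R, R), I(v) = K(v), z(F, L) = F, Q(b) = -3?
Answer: I*√718/2 ≈ 13.398*I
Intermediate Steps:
I(v) = 2
n(R, j) = R
J = -180 (J = -3*60 = -180)
Z(X, Y) = ½ (Z(X, Y) = 1/2 = ½)
√(J + Z(q(28), 1133)) = √(-180 + ½) = √(-359/2) = I*√718/2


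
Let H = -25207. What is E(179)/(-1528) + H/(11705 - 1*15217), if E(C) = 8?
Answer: 4811025/670792 ≈ 7.1722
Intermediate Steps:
E(179)/(-1528) + H/(11705 - 1*15217) = 8/(-1528) - 25207/(11705 - 1*15217) = 8*(-1/1528) - 25207/(11705 - 15217) = -1/191 - 25207/(-3512) = -1/191 - 25207*(-1/3512) = -1/191 + 25207/3512 = 4811025/670792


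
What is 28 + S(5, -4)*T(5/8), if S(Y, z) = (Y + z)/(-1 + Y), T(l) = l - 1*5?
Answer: 861/32 ≈ 26.906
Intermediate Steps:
T(l) = -5 + l (T(l) = l - 5 = -5 + l)
S(Y, z) = (Y + z)/(-1 + Y)
28 + S(5, -4)*T(5/8) = 28 + ((5 - 4)/(-1 + 5))*(-5 + 5/8) = 28 + (1/4)*(-5 + 5*(1/8)) = 28 + ((1/4)*1)*(-5 + 5/8) = 28 + (1/4)*(-35/8) = 28 - 35/32 = 861/32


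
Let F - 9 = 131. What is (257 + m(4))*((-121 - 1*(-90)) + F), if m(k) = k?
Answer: 28449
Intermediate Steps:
F = 140 (F = 9 + 131 = 140)
(257 + m(4))*((-121 - 1*(-90)) + F) = (257 + 4)*((-121 - 1*(-90)) + 140) = 261*((-121 + 90) + 140) = 261*(-31 + 140) = 261*109 = 28449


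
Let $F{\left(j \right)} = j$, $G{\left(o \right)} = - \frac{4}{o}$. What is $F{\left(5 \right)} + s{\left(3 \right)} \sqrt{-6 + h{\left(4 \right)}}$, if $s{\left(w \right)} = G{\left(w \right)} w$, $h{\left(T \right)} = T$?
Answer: $5 - 4 i \sqrt{2} \approx 5.0 - 5.6569 i$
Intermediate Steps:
$s{\left(w \right)} = -4$ ($s{\left(w \right)} = - \frac{4}{w} w = -4$)
$F{\left(5 \right)} + s{\left(3 \right)} \sqrt{-6 + h{\left(4 \right)}} = 5 - 4 \sqrt{-6 + 4} = 5 - 4 \sqrt{-2} = 5 - 4 i \sqrt{2}$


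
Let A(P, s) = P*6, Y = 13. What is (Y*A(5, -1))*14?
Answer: 5460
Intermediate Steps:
A(P, s) = 6*P
(Y*A(5, -1))*14 = (13*(6*5))*14 = (13*30)*14 = 390*14 = 5460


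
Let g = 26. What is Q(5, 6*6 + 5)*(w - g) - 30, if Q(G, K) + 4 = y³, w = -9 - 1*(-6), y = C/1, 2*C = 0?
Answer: 86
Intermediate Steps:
C = 0 (C = (½)*0 = 0)
y = 0 (y = 0/1 = 0*1 = 0)
w = -3 (w = -9 + 6 = -3)
Q(G, K) = -4 (Q(G, K) = -4 + 0³ = -4 + 0 = -4)
Q(5, 6*6 + 5)*(w - g) - 30 = -4*(-3 - 1*26) - 30 = -4*(-3 - 26) - 30 = -4*(-29) - 30 = 116 - 30 = 86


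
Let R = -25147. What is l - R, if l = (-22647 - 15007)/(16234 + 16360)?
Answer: 409801832/16297 ≈ 25146.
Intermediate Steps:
l = -18827/16297 (l = -37654/32594 = -37654*1/32594 = -18827/16297 ≈ -1.1552)
l - R = -18827/16297 - 1*(-25147) = -18827/16297 + 25147 = 409801832/16297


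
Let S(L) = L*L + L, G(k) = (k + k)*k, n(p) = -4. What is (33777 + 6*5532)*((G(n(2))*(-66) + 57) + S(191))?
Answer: 2318265873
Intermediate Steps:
G(k) = 2*k**2 (G(k) = (2*k)*k = 2*k**2)
S(L) = L + L**2 (S(L) = L**2 + L = L + L**2)
(33777 + 6*5532)*((G(n(2))*(-66) + 57) + S(191)) = (33777 + 6*5532)*(((2*(-4)**2)*(-66) + 57) + 191*(1 + 191)) = (33777 + 33192)*(((2*16)*(-66) + 57) + 191*192) = 66969*((32*(-66) + 57) + 36672) = 66969*((-2112 + 57) + 36672) = 66969*(-2055 + 36672) = 66969*34617 = 2318265873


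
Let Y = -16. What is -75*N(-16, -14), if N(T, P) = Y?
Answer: 1200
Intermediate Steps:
N(T, P) = -16
-75*N(-16, -14) = -75*(-16) = 1200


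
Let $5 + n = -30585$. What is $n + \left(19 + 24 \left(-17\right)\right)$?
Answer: $-30979$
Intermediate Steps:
$n = -30590$ ($n = -5 - 30585 = -30590$)
$n + \left(19 + 24 \left(-17\right)\right) = -30590 + \left(19 + 24 \left(-17\right)\right) = -30590 + \left(19 - 408\right) = -30590 - 389 = -30979$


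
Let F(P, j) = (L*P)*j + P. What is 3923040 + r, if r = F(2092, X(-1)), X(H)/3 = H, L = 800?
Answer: -1095668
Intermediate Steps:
X(H) = 3*H
F(P, j) = P + 800*P*j (F(P, j) = (800*P)*j + P = 800*P*j + P = P + 800*P*j)
r = -5018708 (r = 2092*(1 + 800*(3*(-1))) = 2092*(1 + 800*(-3)) = 2092*(1 - 2400) = 2092*(-2399) = -5018708)
3923040 + r = 3923040 - 5018708 = -1095668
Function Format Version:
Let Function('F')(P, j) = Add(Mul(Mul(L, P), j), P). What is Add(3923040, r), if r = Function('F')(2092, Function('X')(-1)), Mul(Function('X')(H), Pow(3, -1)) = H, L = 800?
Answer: -1095668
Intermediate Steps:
Function('X')(H) = Mul(3, H)
Function('F')(P, j) = Add(P, Mul(800, P, j)) (Function('F')(P, j) = Add(Mul(Mul(800, P), j), P) = Add(Mul(800, P, j), P) = Add(P, Mul(800, P, j)))
r = -5018708 (r = Mul(2092, Add(1, Mul(800, Mul(3, -1)))) = Mul(2092, Add(1, Mul(800, -3))) = Mul(2092, Add(1, -2400)) = Mul(2092, -2399) = -5018708)
Add(3923040, r) = Add(3923040, -5018708) = -1095668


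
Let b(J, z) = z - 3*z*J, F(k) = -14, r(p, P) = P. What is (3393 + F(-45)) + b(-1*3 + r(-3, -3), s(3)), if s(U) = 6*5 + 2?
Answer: 3987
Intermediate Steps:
s(U) = 32 (s(U) = 30 + 2 = 32)
b(J, z) = z - 3*J*z
(3393 + F(-45)) + b(-1*3 + r(-3, -3), s(3)) = (3393 - 14) + 32*(1 - 3*(-1*3 - 3)) = 3379 + 32*(1 - 3*(-3 - 3)) = 3379 + 32*(1 - 3*(-6)) = 3379 + 32*(1 + 18) = 3379 + 32*19 = 3379 + 608 = 3987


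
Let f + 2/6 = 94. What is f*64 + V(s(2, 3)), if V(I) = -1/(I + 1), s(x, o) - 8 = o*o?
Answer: 107903/18 ≈ 5994.6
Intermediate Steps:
s(x, o) = 8 + o**2 (s(x, o) = 8 + o*o = 8 + o**2)
f = 281/3 (f = -1/3 + 94 = 281/3 ≈ 93.667)
V(I) = -1/(1 + I)
f*64 + V(s(2, 3)) = (281/3)*64 - 1/(1 + (8 + 3**2)) = 17984/3 - 1/(1 + (8 + 9)) = 17984/3 - 1/(1 + 17) = 17984/3 - 1/18 = 107903/18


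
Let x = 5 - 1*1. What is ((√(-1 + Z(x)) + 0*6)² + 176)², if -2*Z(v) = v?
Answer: 29929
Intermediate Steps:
x = 4 (x = 5 - 1 = 4)
Z(v) = -v/2
((√(-1 + Z(x)) + 0*6)² + 176)² = ((√(-1 - ½*4) + 0*6)² + 176)² = ((√(-1 - 2) + 0)² + 176)² = ((√(-3) + 0)² + 176)² = ((I*√3 + 0)² + 176)² = ((I*√3)² + 176)² = (-3 + 176)² = 173² = 29929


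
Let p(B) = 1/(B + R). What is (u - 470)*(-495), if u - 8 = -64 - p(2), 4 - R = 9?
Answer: 260205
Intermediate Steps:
R = -5 (R = 4 - 1*9 = 4 - 9 = -5)
p(B) = 1/(-5 + B) (p(B) = 1/(B - 5) = 1/(-5 + B))
u = -167/3 (u = 8 + (-64 - 1/(-5 + 2)) = 8 + (-64 - 1/(-3)) = 8 + (-64 - 1*(-1/3)) = 8 + (-64 + 1/3) = 8 - 191/3 = -167/3 ≈ -55.667)
(u - 470)*(-495) = (-167/3 - 470)*(-495) = -1577/3*(-495) = 260205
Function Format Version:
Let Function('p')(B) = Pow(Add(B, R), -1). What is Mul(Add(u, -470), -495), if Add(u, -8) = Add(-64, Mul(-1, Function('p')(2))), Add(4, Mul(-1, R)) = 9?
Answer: 260205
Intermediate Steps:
R = -5 (R = Add(4, Mul(-1, 9)) = Add(4, -9) = -5)
Function('p')(B) = Pow(Add(-5, B), -1) (Function('p')(B) = Pow(Add(B, -5), -1) = Pow(Add(-5, B), -1))
u = Rational(-167, 3) (u = Add(8, Add(-64, Mul(-1, Pow(Add(-5, 2), -1)))) = Add(8, Add(-64, Mul(-1, Pow(-3, -1)))) = Add(8, Add(-64, Mul(-1, Rational(-1, 3)))) = Add(8, Add(-64, Rational(1, 3))) = Add(8, Rational(-191, 3)) = Rational(-167, 3) ≈ -55.667)
Mul(Add(u, -470), -495) = Mul(Add(Rational(-167, 3), -470), -495) = Mul(Rational(-1577, 3), -495) = 260205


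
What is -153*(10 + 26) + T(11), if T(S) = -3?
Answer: -5511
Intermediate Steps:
-153*(10 + 26) + T(11) = -153*(10 + 26) - 3 = -153*36 - 3 = -5508 - 3 = -5511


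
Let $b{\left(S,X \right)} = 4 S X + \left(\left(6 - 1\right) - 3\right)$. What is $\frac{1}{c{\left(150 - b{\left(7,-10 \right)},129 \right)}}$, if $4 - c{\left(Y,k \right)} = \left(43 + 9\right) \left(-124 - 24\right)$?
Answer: $\frac{1}{7700} \approx 0.00012987$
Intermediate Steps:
$b{\left(S,X \right)} = 2 + 4 S X$ ($b{\left(S,X \right)} = 4 S X + \left(5 - 3\right) = 4 S X + 2 = 2 + 4 S X$)
$c{\left(Y,k \right)} = 7700$ ($c{\left(Y,k \right)} = 4 - \left(43 + 9\right) \left(-124 - 24\right) = 4 - 52 \left(-148\right) = 4 - -7696 = 4 + 7696 = 7700$)
$\frac{1}{c{\left(150 - b{\left(7,-10 \right)},129 \right)}} = \frac{1}{7700}$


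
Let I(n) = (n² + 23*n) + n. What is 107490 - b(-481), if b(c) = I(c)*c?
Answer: 105839467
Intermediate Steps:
I(n) = n² + 24*n
b(c) = c²*(24 + c) (b(c) = (c*(24 + c))*c = c²*(24 + c))
107490 - b(-481) = 107490 - (-481)²*(24 - 481) = 107490 - 231361*(-457) = 107490 - 1*(-105731977) = 107490 + 105731977 = 105839467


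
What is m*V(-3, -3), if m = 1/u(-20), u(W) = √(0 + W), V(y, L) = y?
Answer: 3*I*√5/10 ≈ 0.67082*I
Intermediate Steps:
u(W) = √W
m = -I*√5/10 (m = 1/(√(-20)) = 1/(2*I*√5) = -I*√5/10 ≈ -0.22361*I)
m*V(-3, -3) = -I*√5/10*(-3) = 3*I*√5/10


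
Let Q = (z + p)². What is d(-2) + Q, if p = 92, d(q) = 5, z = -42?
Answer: 2505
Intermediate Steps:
Q = 2500 (Q = (-42 + 92)² = 50² = 2500)
d(-2) + Q = 5 + 2500 = 2505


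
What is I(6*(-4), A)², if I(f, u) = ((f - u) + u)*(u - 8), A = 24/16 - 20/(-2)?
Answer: 7056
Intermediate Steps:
A = 23/2 (A = 24*(1/16) - 20*(-½) = 3/2 + 10 = 23/2 ≈ 11.500)
I(f, u) = f*(-8 + u)
I(6*(-4), A)² = ((6*(-4))*(-8 + 23/2))² = (-24*7/2)² = (-84)² = 7056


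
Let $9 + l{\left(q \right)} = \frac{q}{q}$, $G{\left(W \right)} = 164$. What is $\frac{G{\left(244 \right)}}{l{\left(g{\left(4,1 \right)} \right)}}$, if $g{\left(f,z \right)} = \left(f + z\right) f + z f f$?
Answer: $- \frac{41}{2} \approx -20.5$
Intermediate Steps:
$g{\left(f,z \right)} = f \left(f + z\right) + z f^{2}$ ($g{\left(f,z \right)} = f \left(f + z\right) + f z f = f \left(f + z\right) + z f^{2}$)
$l{\left(q \right)} = -8$ ($l{\left(q \right)} = -9 + \frac{q}{q} = -9 + 1 = -8$)
$\frac{G{\left(244 \right)}}{l{\left(g{\left(4,1 \right)} \right)}} = \frac{164}{-8} = 164 \left(- \frac{1}{8}\right) = - \frac{41}{2}$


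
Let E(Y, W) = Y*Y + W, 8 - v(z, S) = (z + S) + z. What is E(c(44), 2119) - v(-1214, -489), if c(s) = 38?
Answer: 638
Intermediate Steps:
v(z, S) = 8 - S - 2*z (v(z, S) = 8 - ((z + S) + z) = 8 - ((S + z) + z) = 8 - (S + 2*z) = 8 + (-S - 2*z) = 8 - S - 2*z)
E(Y, W) = W + Y² (E(Y, W) = Y² + W = W + Y²)
E(c(44), 2119) - v(-1214, -489) = (2119 + 38²) - (8 - 1*(-489) - 2*(-1214)) = (2119 + 1444) - (8 + 489 + 2428) = 3563 - 1*2925 = 3563 - 2925 = 638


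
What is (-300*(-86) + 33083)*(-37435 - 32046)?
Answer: -4091249723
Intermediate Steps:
(-300*(-86) + 33083)*(-37435 - 32046) = (25800 + 33083)*(-69481) = 58883*(-69481) = -4091249723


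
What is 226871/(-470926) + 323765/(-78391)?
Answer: -170254000951/36916360066 ≈ -4.6119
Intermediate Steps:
226871/(-470926) + 323765/(-78391) = 226871*(-1/470926) + 323765*(-1/78391) = -226871/470926 - 323765/78391 = -170254000951/36916360066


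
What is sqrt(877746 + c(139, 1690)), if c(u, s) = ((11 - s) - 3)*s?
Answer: I*sqrt(1964834) ≈ 1401.7*I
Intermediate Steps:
c(u, s) = s*(8 - s) (c(u, s) = (8 - s)*s = s*(8 - s))
sqrt(877746 + c(139, 1690)) = sqrt(877746 + 1690*(8 - 1*1690)) = sqrt(877746 + 1690*(8 - 1690)) = sqrt(877746 + 1690*(-1682)) = sqrt(877746 - 2842580) = sqrt(-1964834) = I*sqrt(1964834)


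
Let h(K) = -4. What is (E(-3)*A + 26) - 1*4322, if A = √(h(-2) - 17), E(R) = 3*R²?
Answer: -4296 + 27*I*√21 ≈ -4296.0 + 123.73*I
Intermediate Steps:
A = I*√21 (A = √(-4 - 17) = √(-21) = I*√21 ≈ 4.5826*I)
(E(-3)*A + 26) - 1*4322 = ((3*(-3)²)*(I*√21) + 26) - 1*4322 = ((3*9)*(I*√21) + 26) - 4322 = (27*(I*√21) + 26) - 4322 = (27*I*√21 + 26) - 4322 = (26 + 27*I*√21) - 4322 = -4296 + 27*I*√21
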